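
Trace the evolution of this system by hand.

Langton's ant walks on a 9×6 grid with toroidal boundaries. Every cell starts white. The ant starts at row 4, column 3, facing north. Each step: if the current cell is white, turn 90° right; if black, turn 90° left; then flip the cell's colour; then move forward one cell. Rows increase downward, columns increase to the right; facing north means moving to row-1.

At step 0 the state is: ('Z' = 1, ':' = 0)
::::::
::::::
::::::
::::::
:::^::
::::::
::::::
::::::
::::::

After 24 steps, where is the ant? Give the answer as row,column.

[0] ::::::
::::::
::::::
::::::
:::^::
::::::
::::::
::::::
::::::
[1] ::::::
::::::
::::::
::::::
:::Z>:
::::::
::::::
::::::
::::::
[2] ::::::
::::::
::::::
::::::
:::ZZ:
::::v:
::::::
::::::
::::::
[3] ::::::
::::::
::::::
::::::
:::ZZ:
:::<Z:
::::::
::::::
::::::
[4] ::::::
::::::
::::::
::::::
:::^Z:
:::ZZ:
::::::
::::::
::::::
[5] ::::::
::::::
::::::
::::::
::<:Z:
:::ZZ:
::::::
::::::
::::::
[6] ::::::
::::::
::::::
::^:::
::Z:Z:
:::ZZ:
::::::
::::::
::::::
[7] ::::::
::::::
::::::
::Z>::
::Z:Z:
:::ZZ:
::::::
::::::
::::::
[8] ::::::
::::::
::::::
::ZZ::
::ZvZ:
:::ZZ:
::::::
::::::
::::::
[9] ::::::
::::::
::::::
::ZZ::
::<ZZ:
:::ZZ:
::::::
::::::
::::::
[10] ::::::
::::::
::::::
::ZZ::
:::ZZ:
::vZZ:
::::::
::::::
::::::
[11] ::::::
::::::
::::::
::ZZ::
:::ZZ:
:<ZZZ:
::::::
::::::
::::::
[12] ::::::
::::::
::::::
::ZZ::
:^:ZZ:
:ZZZZ:
::::::
::::::
::::::
[13] ::::::
::::::
::::::
::ZZ::
:Z>ZZ:
:ZZZZ:
::::::
::::::
::::::
[14] ::::::
::::::
::::::
::ZZ::
:ZZZZ:
:ZvZZ:
::::::
::::::
::::::
[15] ::::::
::::::
::::::
::ZZ::
:ZZZZ:
:Z:>Z:
::::::
::::::
::::::
[16] ::::::
::::::
::::::
::ZZ::
:ZZ^Z:
:Z::Z:
::::::
::::::
::::::
[17] ::::::
::::::
::::::
::ZZ::
:Z<:Z:
:Z::Z:
::::::
::::::
::::::
[18] ::::::
::::::
::::::
::ZZ::
:Z::Z:
:Zv:Z:
::::::
::::::
::::::
[19] ::::::
::::::
::::::
::ZZ::
:Z::Z:
:<Z:Z:
::::::
::::::
::::::
[20] ::::::
::::::
::::::
::ZZ::
:Z::Z:
::Z:Z:
:v::::
::::::
::::::
[21] ::::::
::::::
::::::
::ZZ::
:Z::Z:
::Z:Z:
<Z::::
::::::
::::::
[22] ::::::
::::::
::::::
::ZZ::
:Z::Z:
^:Z:Z:
ZZ::::
::::::
::::::
[23] ::::::
::::::
::::::
::ZZ::
:Z::Z:
Z>Z:Z:
ZZ::::
::::::
::::::
[24] ::::::
::::::
::::::
::ZZ::
:Z::Z:
ZZZ:Z:
Zv::::
::::::
::::::

6,1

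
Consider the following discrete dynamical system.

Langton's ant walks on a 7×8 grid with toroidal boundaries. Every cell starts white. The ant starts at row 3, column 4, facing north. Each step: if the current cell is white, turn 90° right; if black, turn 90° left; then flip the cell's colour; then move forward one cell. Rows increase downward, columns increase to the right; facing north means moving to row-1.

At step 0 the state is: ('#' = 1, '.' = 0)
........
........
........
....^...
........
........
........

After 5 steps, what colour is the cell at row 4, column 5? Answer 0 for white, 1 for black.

1

t=0: ........
........
........
....^...
........
........
........
t=1: ........
........
........
....#>..
........
........
........
t=2: ........
........
........
....##..
.....v..
........
........
t=3: ........
........
........
....##..
....<#..
........
........
t=4: ........
........
........
....^#..
....##..
........
........
t=5: ........
........
........
...<.#..
....##..
........
........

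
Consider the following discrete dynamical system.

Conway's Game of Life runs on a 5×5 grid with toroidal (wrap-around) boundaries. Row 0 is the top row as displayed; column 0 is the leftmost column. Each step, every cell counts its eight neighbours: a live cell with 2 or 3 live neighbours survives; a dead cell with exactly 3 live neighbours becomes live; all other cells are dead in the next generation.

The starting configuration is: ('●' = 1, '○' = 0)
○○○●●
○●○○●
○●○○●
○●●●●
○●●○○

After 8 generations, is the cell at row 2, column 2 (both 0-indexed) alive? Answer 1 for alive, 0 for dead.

0) ○○○●●
○●○○●
○●○○●
○●●●●
○●●○○
1) ○●○●●
○○●○●
○●○○●
○○○○●
○●○○○
2) ○●○●●
○●●○●
○○○○●
○○○○○
○○●●●
3) ○●○○○
○●●○●
●○○●○
○○○○●
●○●○●
4) ○○○○●
○●●●●
●●●●○
○●○○○
●●○●●
5) ○○○○○
○○○○○
○○○○○
○○○○○
○●●●●
6) ○○●●○
○○○○○
○○○○○
○○●●○
○○●●○
7) ○○●●○
○○○○○
○○○○○
○○●●○
○●○○●
8) ○○●●○
○○○○○
○○○○○
○○●●○
○●○○●

0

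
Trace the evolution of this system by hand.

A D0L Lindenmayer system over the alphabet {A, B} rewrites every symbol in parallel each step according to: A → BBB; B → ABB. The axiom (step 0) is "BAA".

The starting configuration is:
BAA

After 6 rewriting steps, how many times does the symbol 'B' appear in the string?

[0] BAA
[1] ABBBBBBBB
[2] BBBABBABBABBABBABBABBABBABB
[3] ABBABBABBBBBABBABBBBBABBABBBBBABBABBBBBABBABBBBBABBABBBBBABBABBBBBABBABBBBBABBABB
[4] BBBABBABBBBBABBABBBBBABBABBABBABBABBBBBABBABBBBBABBABBABBA…BABBABBABBABBBBBABBABBBBBABBABBABBABBABBBBBABBABBBBBABBABB  (len 243)
[5] ABBABBABBBBBABBABBBBBABBABBABBABBABBBBBABBABBBBBABBABBABBA…BABBABBABBABBBBBABBABBBBBABBABBABBABBABBBBBABBABBBBBABBABB  (len 729)
[6] BBBABBABBBBBABBABBBBBABBABBABBABBABBBBBABBABBBBBABBABBABBA…BABBABBABBABBBBBABBABBBBBABBABBABBABBABBBBBABBABBBBBABBABB  (len 2187)

1639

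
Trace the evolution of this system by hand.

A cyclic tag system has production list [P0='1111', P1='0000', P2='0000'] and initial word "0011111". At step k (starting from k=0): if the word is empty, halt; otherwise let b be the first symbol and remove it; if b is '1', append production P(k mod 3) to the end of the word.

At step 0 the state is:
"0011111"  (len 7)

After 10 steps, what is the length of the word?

step 0: "0011111"  (len 7)
step 1: "011111"  (len 6)
step 2: "11111"  (len 5)
step 3: "11110000"  (len 8)
step 4: "11100001111"  (len 11)
step 5: "11000011110000"  (len 14)
step 6: "10000111100000000"  (len 17)
step 7: "00001111000000001111"  (len 20)
step 8: "0001111000000001111"  (len 19)
step 9: "001111000000001111"  (len 18)
step 10: "01111000000001111"  (len 17)

17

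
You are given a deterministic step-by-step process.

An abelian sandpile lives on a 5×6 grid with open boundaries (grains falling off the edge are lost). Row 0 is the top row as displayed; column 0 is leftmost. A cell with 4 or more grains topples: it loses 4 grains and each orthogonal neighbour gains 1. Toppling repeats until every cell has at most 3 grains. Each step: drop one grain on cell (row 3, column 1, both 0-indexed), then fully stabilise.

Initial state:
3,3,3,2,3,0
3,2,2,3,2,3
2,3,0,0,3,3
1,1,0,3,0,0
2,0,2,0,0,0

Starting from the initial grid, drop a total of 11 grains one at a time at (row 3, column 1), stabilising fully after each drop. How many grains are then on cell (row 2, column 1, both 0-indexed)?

t=0: 3,3,3,2,3,0
3,2,2,3,2,3
2,3,0,0,3,3
1,1,0,3,0,0
2,0,2,0,0,0
t=1: 3,3,3,2,3,0
3,2,2,3,2,3
2,3,0,0,3,3
1,2,0,3,0,0
2,0,2,0,0,0
t=2: 3,3,3,2,3,0
3,2,2,3,2,3
2,3,0,0,3,3
1,3,0,3,0,0
2,0,2,0,0,0
t=3: 3,3,3,2,3,0
3,3,2,3,2,3
3,0,1,0,3,3
2,1,1,3,0,0
2,1,2,0,0,0
t=4: 3,3,3,2,3,0
3,3,2,3,2,3
3,0,1,0,3,3
2,2,1,3,0,0
2,1,2,0,0,0
t=5: 3,3,3,2,3,0
3,3,2,3,2,3
3,0,1,0,3,3
2,3,1,3,0,0
2,1,2,0,0,0
t=6: 3,3,3,2,3,0
3,3,2,3,2,3
3,1,1,0,3,3
3,0,2,3,0,0
2,2,2,0,0,0
t=7: 3,3,3,2,3,0
3,3,2,3,2,3
3,1,1,0,3,3
3,1,2,3,0,0
2,2,2,0,0,0
t=8: 3,3,3,2,3,0
3,3,2,3,2,3
3,1,1,0,3,3
3,2,2,3,0,0
2,2,2,0,0,0
t=9: 3,3,3,2,3,0
3,3,2,3,2,3
3,1,1,0,3,3
3,3,2,3,0,0
2,2,2,0,0,0
t=10: 1,2,2,1,1,2
2,3,1,2,2,1
2,0,3,2,1,1
1,2,3,3,1,1
3,3,2,0,0,0
t=11: 1,2,2,1,1,2
2,3,1,2,2,1
2,0,3,2,1,1
1,3,3,3,1,1
3,3,2,0,0,0

0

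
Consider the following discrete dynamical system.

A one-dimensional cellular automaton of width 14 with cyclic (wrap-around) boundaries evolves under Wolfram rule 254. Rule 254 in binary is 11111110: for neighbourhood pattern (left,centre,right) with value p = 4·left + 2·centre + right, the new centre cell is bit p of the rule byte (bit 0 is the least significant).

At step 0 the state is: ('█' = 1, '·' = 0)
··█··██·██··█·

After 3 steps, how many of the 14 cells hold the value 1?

14

step 0: ··█··██·██··█·
step 1: ·█████████████
step 2: ██████████████
step 3: ██████████████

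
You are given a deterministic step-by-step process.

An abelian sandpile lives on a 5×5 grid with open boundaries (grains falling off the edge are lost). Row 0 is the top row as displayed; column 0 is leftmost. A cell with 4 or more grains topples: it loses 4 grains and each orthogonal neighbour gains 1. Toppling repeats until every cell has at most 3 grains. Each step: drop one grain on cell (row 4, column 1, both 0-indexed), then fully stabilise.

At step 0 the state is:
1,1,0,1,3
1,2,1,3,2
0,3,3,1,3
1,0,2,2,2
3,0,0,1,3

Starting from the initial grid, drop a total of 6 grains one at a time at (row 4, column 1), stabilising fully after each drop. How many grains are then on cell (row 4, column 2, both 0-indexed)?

[0] 1,1,0,1,3
1,2,1,3,2
0,3,3,1,3
1,0,2,2,2
3,0,0,1,3
[1] 1,1,0,1,3
1,2,1,3,2
0,3,3,1,3
1,0,2,2,2
3,1,0,1,3
[2] 1,1,0,1,3
1,2,1,3,2
0,3,3,1,3
1,0,2,2,2
3,2,0,1,3
[3] 1,1,0,1,3
1,2,1,3,2
0,3,3,1,3
1,0,2,2,2
3,3,0,1,3
[4] 1,1,0,1,3
1,2,1,3,2
0,3,3,1,3
2,1,2,2,2
0,1,1,1,3
[5] 1,1,0,1,3
1,2,1,3,2
0,3,3,1,3
2,1,2,2,2
0,2,1,1,3
[6] 1,1,0,1,3
1,2,1,3,2
0,3,3,1,3
2,1,2,2,2
0,3,1,1,3

1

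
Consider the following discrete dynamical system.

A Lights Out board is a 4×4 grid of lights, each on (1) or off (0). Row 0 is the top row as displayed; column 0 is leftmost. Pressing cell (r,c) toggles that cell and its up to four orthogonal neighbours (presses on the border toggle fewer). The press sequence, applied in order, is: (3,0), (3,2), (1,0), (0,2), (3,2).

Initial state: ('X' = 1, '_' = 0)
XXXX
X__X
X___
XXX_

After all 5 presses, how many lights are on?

5

step 0: XXXX
X__X
X___
XXX_
step 1: XXXX
X__X
____
__X_
step 2: XXXX
X__X
__X_
_X_X
step 3: _XXX
_X_X
X_X_
_X_X
step 4: ____
_XXX
X_X_
_X_X
step 5: ____
_XXX
X___
__X_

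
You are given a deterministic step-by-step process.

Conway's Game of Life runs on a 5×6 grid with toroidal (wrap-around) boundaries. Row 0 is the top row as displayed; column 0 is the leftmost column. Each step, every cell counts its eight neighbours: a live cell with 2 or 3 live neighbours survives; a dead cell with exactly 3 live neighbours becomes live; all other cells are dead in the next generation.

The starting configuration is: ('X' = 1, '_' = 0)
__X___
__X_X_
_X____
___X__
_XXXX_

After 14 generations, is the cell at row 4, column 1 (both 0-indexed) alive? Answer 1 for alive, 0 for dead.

0

step 0: __X___
__X_X_
_X____
___X__
_XXXX_
step 1: ____X_
_XXX__
__XX__
_X_XX_
_X__X_
step 2: _X__X_
_X__X_
______
_X__X_
__X_XX
step 3: XXX_X_
______
______
___XXX
XXX_XX
step 4: __X_X_
_X____
____X_
_XXX__
______
step 5: ______
___X__
_X_X__
__XX__
_X____
step 6: ______
__X___
___XX_
_X_X__
__X___
step 7: ______
___X__
___XX_
___XX_
__X___
step 8: ______
___XX_
__X___
__X_X_
___X__
step 9: ___XX_
___X__
__X_X_
__X___
___X__
step 10: __XXX_
__X___
__X___
__X___
__XXX_
step 11: _X__X_
_XX___
_XXX__
_XX___
_X__X_
step 12: XX_X__
X_____
X__X__
X_____
XX_X__
step 13: _____X
X_X__X
XX___X
X_X__X
_____X
step 14: ____XX
____X_
__X_X_
____X_
____XX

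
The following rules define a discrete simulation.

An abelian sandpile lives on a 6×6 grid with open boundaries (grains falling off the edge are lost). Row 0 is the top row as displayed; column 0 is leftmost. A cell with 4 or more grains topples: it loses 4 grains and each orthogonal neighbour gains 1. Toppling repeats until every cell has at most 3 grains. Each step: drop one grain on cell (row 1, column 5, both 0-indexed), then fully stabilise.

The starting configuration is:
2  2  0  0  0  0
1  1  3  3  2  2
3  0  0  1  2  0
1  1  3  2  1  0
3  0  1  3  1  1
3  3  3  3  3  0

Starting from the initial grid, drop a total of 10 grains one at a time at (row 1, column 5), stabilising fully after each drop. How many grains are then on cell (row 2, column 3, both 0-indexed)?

2

0) 2  2  0  0  0  0
1  1  3  3  2  2
3  0  0  1  2  0
1  1  3  2  1  0
3  0  1  3  1  1
3  3  3  3  3  0
1) 2  2  0  0  0  0
1  1  3  3  2  3
3  0  0  1  2  0
1  1  3  2  1  0
3  0  1  3  1  1
3  3  3  3  3  0
2) 2  2  0  0  0  1
1  1  3  3  3  0
3  0  0  1  2  1
1  1  3  2  1  0
3  0  1  3  1  1
3  3  3  3  3  0
3) 2  2  0  0  0  1
1  1  3  3  3  1
3  0  0  1  2  1
1  1  3  2  1  0
3  0  1  3  1  1
3  3  3  3  3  0
4) 2  2  0  0  0  1
1  1  3  3  3  2
3  0  0  1  2  1
1  1  3  2  1  0
3  0  1  3  1  1
3  3  3  3  3  0
5) 2  2  0  0  0  1
1  1  3  3  3  3
3  0  0  1  2  1
1  1  3  2  1  0
3  0  1  3  1  1
3  3  3  3  3  0
6) 2  2  1  1  1  2
1  2  0  1  1  1
3  0  1  2  3  2
1  1  3  2  1  0
3  0  1  3  1  1
3  3  3  3  3  0
7) 2  2  1  1  1  2
1  2  0  1  1  2
3  0  1  2  3  2
1  1  3  2  1  0
3  0  1  3  1  1
3  3  3  3  3  0
8) 2  2  1  1  1  2
1  2  0  1  1  3
3  0  1  2  3  2
1  1  3  2  1  0
3  0  1  3  1  1
3  3  3  3  3  0
9) 2  2  1  1  1  3
1  2  0  1  2  0
3  0  1  2  3  3
1  1  3  2  1  0
3  0  1  3  1  1
3  3  3  3  3  0
10) 2  2  1  1  1  3
1  2  0  1  2  1
3  0  1  2  3  3
1  1  3  2  1  0
3  0  1  3  1  1
3  3  3  3  3  0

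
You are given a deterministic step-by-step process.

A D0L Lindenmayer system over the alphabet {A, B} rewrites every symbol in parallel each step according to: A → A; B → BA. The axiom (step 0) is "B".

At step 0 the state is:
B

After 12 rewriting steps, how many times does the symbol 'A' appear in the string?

12

0) B
1) BA
2) BAA
3) BAAA
4) BAAAA
5) BAAAAA
6) BAAAAAA
7) BAAAAAAA
8) BAAAAAAAA
9) BAAAAAAAAA
10) BAAAAAAAAAA
11) BAAAAAAAAAAA
12) BAAAAAAAAAAAA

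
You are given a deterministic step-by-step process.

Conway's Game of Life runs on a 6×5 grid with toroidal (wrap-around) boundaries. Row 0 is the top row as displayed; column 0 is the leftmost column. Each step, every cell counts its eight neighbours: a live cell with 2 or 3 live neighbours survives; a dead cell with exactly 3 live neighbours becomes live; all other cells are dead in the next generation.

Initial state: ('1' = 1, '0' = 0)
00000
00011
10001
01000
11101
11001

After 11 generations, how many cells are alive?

[0] 00000
00011
10001
01000
11101
11001
[1] 00010
10011
10011
00110
00111
00111
[2] 10000
10100
11000
11000
01000
00000
[3] 01000
10001
00101
00100
11000
00000
[4] 10000
11011
11001
10110
01000
11000
[5] 00100
00110
00000
00110
00001
11000
[6] 00110
00110
00000
00010
11111
11000
[7] 00011
00110
00110
11010
00010
00000
[8] 00111
00000
00000
01010
00101
00011
[9] 00101
00010
00000
00110
10101
10000
[10] 00011
00010
00110
01111
10101
10000
[11] 00011
00000
01000
00000
00100
11000

6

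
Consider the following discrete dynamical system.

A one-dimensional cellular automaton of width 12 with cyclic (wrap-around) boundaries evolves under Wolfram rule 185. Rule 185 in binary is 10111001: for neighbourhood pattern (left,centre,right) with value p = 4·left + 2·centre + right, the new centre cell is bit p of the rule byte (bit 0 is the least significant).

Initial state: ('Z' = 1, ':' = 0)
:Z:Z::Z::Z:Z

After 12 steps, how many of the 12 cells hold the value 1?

0) :Z:Z::Z::Z:Z
1) Z:Z:Z::Z::Z:
2) :Z:Z:Z::Z::Z
3) Z:Z:Z:Z::Z::
4) :Z:Z:Z:Z::Z:
5) ::Z:Z:Z:Z::Z
6) Z::Z:Z:Z:Z::
7) :Z::Z:Z:Z:Z:
8) ::Z::Z:Z:Z:Z
9) Z::Z::Z:Z:Z:
10) :Z::Z::Z:Z:Z
11) Z:Z::Z::Z:Z:
12) :Z:Z::Z::Z:Z

5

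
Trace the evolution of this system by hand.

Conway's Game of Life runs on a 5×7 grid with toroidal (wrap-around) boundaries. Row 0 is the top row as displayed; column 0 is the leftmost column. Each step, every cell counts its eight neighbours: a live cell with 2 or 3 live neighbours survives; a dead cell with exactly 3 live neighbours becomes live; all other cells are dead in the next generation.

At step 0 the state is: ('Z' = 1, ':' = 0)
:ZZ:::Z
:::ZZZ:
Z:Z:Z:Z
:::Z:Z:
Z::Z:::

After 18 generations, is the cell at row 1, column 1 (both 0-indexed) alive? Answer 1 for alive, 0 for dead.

0

step 0: :ZZ:::Z
:::ZZZ:
Z:Z:Z:Z
:::Z:Z:
Z::Z:::
step 1: ZZZ::ZZ
::::Z::
::Z:::Z
ZZZZ:Z:
ZZ:ZZ:Z
step 2: ::Z::::
::ZZ:::
Z:Z:ZZZ
:::::Z:
:::::::
step 3: ::ZZ:::
::Z:ZZZ
:ZZ:ZZZ
::::ZZ:
:::::::
step 4: ::ZZZZ:
Z:::::Z
ZZZ::::
:::ZZ:Z
:::ZZ::
step 5: ::Z::ZZ
Z:::ZZZ
:ZZZ:Z:
ZZ::ZZ:
:::::::
step 6: Z:::Z::
Z::::::
::ZZ:::
ZZ:ZZZZ
ZZ::Z::
step 7: Z:::::Z
:Z:Z:::
::ZZ:Z:
:::::ZZ
::Z::::
step 8: ZZZ::::
ZZ:ZZ:Z
::ZZ:ZZ
::ZZZZZ
Z::::Z:
step 9: ::ZZZZ:
::::Z::
:::::::
ZZZ::::
Z::::Z:
step 10: :::Z:ZZ
::::ZZ:
:Z:::::
ZZ::::Z
Z::::Z:
step 11: :::::::
::::ZZZ
:Z:::ZZ
:Z::::Z
:Z::ZZ:
step 12: ::::::Z
Z:::Z:Z
::::Z::
:ZZ:Z:Z
Z::::Z:
step 13: :::::::
Z:::::Z
:Z::Z:Z
ZZ:ZZ:Z
ZZ:::Z:
step 14: :Z:::::
Z::::ZZ
:ZZZZ::
:::ZZ::
:ZZ:ZZ:
step 15: :ZZ:Z::
Z::ZZZZ
ZZZ:::Z
:::::::
:ZZ:ZZ:
step 16: :::::::
::::Z::
:ZZZZ::
:::Z:ZZ
:ZZ:ZZ:
step 17: :::ZZZ:
::Z:Z::
::Z::::
Z:::::Z
::ZZZZZ
step 18: ::::::Z
::Z:ZZ:
:Z:Z:::
ZZZ:Z:Z
Z:Z::::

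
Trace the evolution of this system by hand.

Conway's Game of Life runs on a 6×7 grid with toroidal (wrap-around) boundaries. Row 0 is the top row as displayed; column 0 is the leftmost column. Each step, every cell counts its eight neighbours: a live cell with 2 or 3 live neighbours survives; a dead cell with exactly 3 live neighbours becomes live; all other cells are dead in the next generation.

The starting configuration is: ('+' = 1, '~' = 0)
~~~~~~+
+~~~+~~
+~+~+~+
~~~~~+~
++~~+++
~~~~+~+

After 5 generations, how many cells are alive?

17

step 0: ~~~~~~+
+~~~+~~
+~+~+~+
~~~~~+~
++~~+++
~~~~+~+
step 1: +~~~~~+
++~+~~~
++~++~+
~~~+~~~
+~~~+~~
~~~~+~~
step 2: ++~~~~+
~~~+++~
~+~++~+
~+++~++
~~~++~~
+~~~~++
step 3: ~+~~~~~
~+~+~~~
~+~~~~+
~+~~~~+
~+~+~~~
~+~~++~
step 4: ++~~+~~
~+~~~~~
~+~~~~~
~+~~~~~
~+~~++~
++~~+~~
step 5: ~~+~~~~
~++~~~~
+++~~~~
+++~~~~
~++~++~
~~+++~+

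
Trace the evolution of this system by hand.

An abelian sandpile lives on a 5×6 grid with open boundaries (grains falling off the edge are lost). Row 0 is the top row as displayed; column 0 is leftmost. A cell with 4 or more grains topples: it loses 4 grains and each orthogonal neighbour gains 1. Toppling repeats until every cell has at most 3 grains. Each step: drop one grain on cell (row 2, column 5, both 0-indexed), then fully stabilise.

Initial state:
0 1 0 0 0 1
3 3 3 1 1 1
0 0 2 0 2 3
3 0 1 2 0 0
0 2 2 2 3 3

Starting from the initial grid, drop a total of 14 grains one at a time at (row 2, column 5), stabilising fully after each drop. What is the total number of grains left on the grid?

0) 0 1 0 0 0 1
3 3 3 1 1 1
0 0 2 0 2 3
3 0 1 2 0 0
0 2 2 2 3 3
1) 0 1 0 0 0 1
3 3 3 1 1 2
0 0 2 0 3 0
3 0 1 2 0 1
0 2 2 2 3 3
2) 0 1 0 0 0 1
3 3 3 1 1 2
0 0 2 0 3 1
3 0 1 2 0 1
0 2 2 2 3 3
3) 0 1 0 0 0 1
3 3 3 1 1 2
0 0 2 0 3 2
3 0 1 2 0 1
0 2 2 2 3 3
4) 0 1 0 0 0 1
3 3 3 1 1 2
0 0 2 0 3 3
3 0 1 2 0 1
0 2 2 2 3 3
5) 0 1 0 0 0 1
3 3 3 1 2 3
0 0 2 1 0 1
3 0 1 2 1 2
0 2 2 2 3 3
6) 0 1 0 0 0 1
3 3 3 1 2 3
0 0 2 1 0 2
3 0 1 2 1 2
0 2 2 2 3 3
7) 0 1 0 0 0 1
3 3 3 1 2 3
0 0 2 1 0 3
3 0 1 2 1 2
0 2 2 2 3 3
8) 0 1 0 0 0 2
3 3 3 1 3 0
0 0 2 1 1 1
3 0 1 2 1 3
0 2 2 2 3 3
9) 0 1 0 0 0 2
3 3 3 1 3 0
0 0 2 1 1 2
3 0 1 2 1 3
0 2 2 2 3 3
10) 0 1 0 0 0 2
3 3 3 1 3 0
0 0 2 1 1 3
3 0 1 2 1 3
0 2 2 2 3 3
11) 0 1 0 0 0 2
3 3 3 1 3 1
0 0 2 1 2 1
3 0 1 2 3 1
0 2 2 3 0 1
12) 0 1 0 0 0 2
3 3 3 1 3 1
0 0 2 1 2 2
3 0 1 2 3 1
0 2 2 3 0 1
13) 0 1 0 0 0 2
3 3 3 1 3 1
0 0 2 1 2 3
3 0 1 2 3 1
0 2 2 3 0 1
14) 0 1 0 0 0 2
3 3 3 1 3 2
0 0 2 1 3 0
3 0 1 2 3 2
0 2 2 3 0 1

43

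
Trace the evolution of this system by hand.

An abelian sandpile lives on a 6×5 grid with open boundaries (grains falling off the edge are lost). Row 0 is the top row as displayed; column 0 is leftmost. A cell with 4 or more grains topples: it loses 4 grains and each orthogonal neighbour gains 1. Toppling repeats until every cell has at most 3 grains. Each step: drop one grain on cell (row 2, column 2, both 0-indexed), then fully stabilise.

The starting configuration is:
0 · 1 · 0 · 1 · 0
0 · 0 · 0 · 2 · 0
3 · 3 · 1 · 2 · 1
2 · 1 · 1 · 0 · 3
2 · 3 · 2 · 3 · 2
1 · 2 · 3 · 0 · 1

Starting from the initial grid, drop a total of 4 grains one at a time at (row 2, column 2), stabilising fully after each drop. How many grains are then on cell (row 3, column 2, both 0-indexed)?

[0] 0 · 1 · 0 · 1 · 0
0 · 0 · 0 · 2 · 0
3 · 3 · 1 · 2 · 1
2 · 1 · 1 · 0 · 3
2 · 3 · 2 · 3 · 2
1 · 2 · 3 · 0 · 1
[1] 0 · 1 · 0 · 1 · 0
0 · 0 · 0 · 2 · 0
3 · 3 · 2 · 2 · 1
2 · 1 · 1 · 0 · 3
2 · 3 · 2 · 3 · 2
1 · 2 · 3 · 0 · 1
[2] 0 · 1 · 0 · 1 · 0
0 · 0 · 0 · 2 · 0
3 · 3 · 3 · 2 · 1
2 · 1 · 1 · 0 · 3
2 · 3 · 2 · 3 · 2
1 · 2 · 3 · 0 · 1
[3] 0 · 1 · 0 · 1 · 0
1 · 1 · 1 · 2 · 0
0 · 1 · 1 · 3 · 1
3 · 2 · 2 · 0 · 3
2 · 3 · 2 · 3 · 2
1 · 2 · 3 · 0 · 1
[4] 0 · 1 · 0 · 1 · 0
1 · 1 · 1 · 2 · 0
0 · 1 · 2 · 3 · 1
3 · 2 · 2 · 0 · 3
2 · 3 · 2 · 3 · 2
1 · 2 · 3 · 0 · 1

2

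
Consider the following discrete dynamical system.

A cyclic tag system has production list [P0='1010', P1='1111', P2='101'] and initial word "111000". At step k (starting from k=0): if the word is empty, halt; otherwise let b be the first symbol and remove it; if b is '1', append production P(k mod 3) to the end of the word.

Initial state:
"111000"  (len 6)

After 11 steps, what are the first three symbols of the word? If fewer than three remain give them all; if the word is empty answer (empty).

[0] "111000"  (len 6)
[1] "110001010"  (len 9)
[2] "100010101111"  (len 12)
[3] "00010101111101"  (len 14)
[4] "0010101111101"  (len 13)
[5] "010101111101"  (len 12)
[6] "10101111101"  (len 11)
[7] "01011111011010"  (len 14)
[8] "1011111011010"  (len 13)
[9] "011111011010101"  (len 15)
[10] "11111011010101"  (len 14)
[11] "11110110101011111"  (len 17)

111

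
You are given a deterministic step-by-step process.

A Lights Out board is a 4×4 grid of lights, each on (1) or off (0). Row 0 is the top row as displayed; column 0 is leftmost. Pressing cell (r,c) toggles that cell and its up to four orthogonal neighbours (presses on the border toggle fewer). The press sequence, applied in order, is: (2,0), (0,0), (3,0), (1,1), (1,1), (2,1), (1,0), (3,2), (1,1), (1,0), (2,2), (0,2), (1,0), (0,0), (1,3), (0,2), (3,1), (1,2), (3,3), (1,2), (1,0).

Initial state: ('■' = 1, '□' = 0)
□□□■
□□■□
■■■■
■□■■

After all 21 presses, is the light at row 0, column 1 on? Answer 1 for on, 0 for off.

1

[0] □□□■
□□■□
■■■■
■□■■
[1] □□□■
■□■□
□□■■
□□■■
[2] ■■□■
□□■□
□□■■
□□■■
[3] ■■□■
□□■□
■□■■
■■■■
[4] ■□□■
■■□□
■■■■
■■■■
[5] ■■□■
□□■□
■□■■
■■■■
[6] ■■□■
□■■□
□■□■
■□■■
[7] □■□■
■□■□
■■□■
■□■■
[8] □■□■
■□■□
■■■■
■■□□
[9] □□□■
□■□□
■□■■
■■□□
[10] ■□□■
■□□□
□□■■
■■□□
[11] ■□□■
■□■□
□■□□
■■■□
[12] ■■■□
■□□□
□■□□
■■■□
[13] □■■□
□■□□
■■□□
■■■□
[14] ■□■□
■■□□
■■□□
■■■□
[15] ■□■■
■■■■
■■□■
■■■□
[16] ■■□□
■■□■
■■□■
■■■□
[17] ■■□□
■■□■
■□□■
□□□□
[18] ■■■□
■□■□
■□■■
□□□□
[19] ■■■□
■□■□
■□■□
□□■■
[20] ■■□□
■■□■
■□□□
□□■■
[21] □■□□
□□□■
□□□□
□□■■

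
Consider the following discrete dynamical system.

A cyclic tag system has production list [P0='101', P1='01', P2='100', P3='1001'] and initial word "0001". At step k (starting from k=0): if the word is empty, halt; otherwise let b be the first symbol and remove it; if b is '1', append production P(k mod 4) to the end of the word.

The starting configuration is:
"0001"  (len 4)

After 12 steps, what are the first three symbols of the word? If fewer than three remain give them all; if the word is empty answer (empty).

0) "0001"  (len 4)
1) "001"  (len 3)
2) "01"  (len 2)
3) "1"  (len 1)
4) "1001"  (len 4)
5) "001101"  (len 6)
6) "01101"  (len 5)
7) "1101"  (len 4)
8) "1011001"  (len 7)
9) "011001101"  (len 9)
10) "11001101"  (len 8)
11) "1001101100"  (len 10)
12) "0011011001001"  (len 13)

001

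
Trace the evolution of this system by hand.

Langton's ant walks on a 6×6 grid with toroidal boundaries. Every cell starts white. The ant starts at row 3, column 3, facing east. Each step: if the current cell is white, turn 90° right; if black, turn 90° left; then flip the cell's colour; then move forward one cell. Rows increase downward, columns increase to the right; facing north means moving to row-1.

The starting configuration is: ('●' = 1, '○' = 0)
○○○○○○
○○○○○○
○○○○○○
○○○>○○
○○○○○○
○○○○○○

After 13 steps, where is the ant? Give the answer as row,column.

0) ○○○○○○
○○○○○○
○○○○○○
○○○>○○
○○○○○○
○○○○○○
1) ○○○○○○
○○○○○○
○○○○○○
○○○●○○
○○○v○○
○○○○○○
2) ○○○○○○
○○○○○○
○○○○○○
○○○●○○
○○<●○○
○○○○○○
3) ○○○○○○
○○○○○○
○○○○○○
○○^●○○
○○●●○○
○○○○○○
4) ○○○○○○
○○○○○○
○○○○○○
○○●>○○
○○●●○○
○○○○○○
5) ○○○○○○
○○○○○○
○○○^○○
○○●○○○
○○●●○○
○○○○○○
6) ○○○○○○
○○○○○○
○○○●>○
○○●○○○
○○●●○○
○○○○○○
7) ○○○○○○
○○○○○○
○○○●●○
○○●○v○
○○●●○○
○○○○○○
8) ○○○○○○
○○○○○○
○○○●●○
○○●<●○
○○●●○○
○○○○○○
9) ○○○○○○
○○○○○○
○○○^●○
○○●●●○
○○●●○○
○○○○○○
10) ○○○○○○
○○○○○○
○○<○●○
○○●●●○
○○●●○○
○○○○○○
11) ○○○○○○
○○^○○○
○○●○●○
○○●●●○
○○●●○○
○○○○○○
12) ○○○○○○
○○●>○○
○○●○●○
○○●●●○
○○●●○○
○○○○○○
13) ○○○○○○
○○●●○○
○○●v●○
○○●●●○
○○●●○○
○○○○○○

2,3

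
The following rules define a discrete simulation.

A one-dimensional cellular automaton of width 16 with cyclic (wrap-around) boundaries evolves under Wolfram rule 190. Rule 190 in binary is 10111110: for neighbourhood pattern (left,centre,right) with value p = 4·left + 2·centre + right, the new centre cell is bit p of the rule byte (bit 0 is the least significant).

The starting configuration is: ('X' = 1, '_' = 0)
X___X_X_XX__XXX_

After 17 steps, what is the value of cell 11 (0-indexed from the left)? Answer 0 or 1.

1

step 0: X___X_X_XX__XXX_
step 1: XX_XXXXXX_XXXX_X
step 2: X_XXXXXX_XXXX_XX
step 3: _XXXXXX_XXXX_XXX
step 4: XXXXXX_XXXX_XXX_
step 5: XXXXX_XXXX_XXX_X
step 6: XXXX_XXXX_XXX_XX
step 7: XXX_XXXX_XXX_XXX
step 8: XX_XXXX_XXX_XXXX
step 9: X_XXXX_XXX_XXXXX
step 10: _XXXX_XXX_XXXXXX
step 11: XXXX_XXX_XXXXXX_
step 12: XXX_XXX_XXXXXX_X
step 13: XX_XXX_XXXXXX_XX
step 14: X_XXX_XXXXXX_XXX
step 15: _XXX_XXXXXX_XXXX
step 16: XXX_XXXXXX_XXXX_
step 17: XX_XXXXXX_XXXX_X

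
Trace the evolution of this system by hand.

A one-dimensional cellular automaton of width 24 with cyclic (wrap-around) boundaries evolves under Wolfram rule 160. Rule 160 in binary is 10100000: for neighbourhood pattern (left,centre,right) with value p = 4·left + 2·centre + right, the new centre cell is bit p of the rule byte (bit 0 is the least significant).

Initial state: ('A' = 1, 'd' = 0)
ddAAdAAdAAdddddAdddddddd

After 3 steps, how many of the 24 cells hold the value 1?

k=0  ddAAdAAdAAdddddAdddddddd
k=1  ddddAddAdddddddddddddddd
k=2  dddddddddddddddddddddddd
k=3  dddddddddddddddddddddddd

0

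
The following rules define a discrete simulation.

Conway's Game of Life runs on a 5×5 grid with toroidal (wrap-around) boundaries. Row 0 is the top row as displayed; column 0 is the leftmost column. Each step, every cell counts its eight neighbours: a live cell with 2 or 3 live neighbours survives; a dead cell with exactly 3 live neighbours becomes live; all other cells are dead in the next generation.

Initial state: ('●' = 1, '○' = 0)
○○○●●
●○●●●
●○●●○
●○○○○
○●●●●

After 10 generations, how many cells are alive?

7

0) ○○○●●
●○●●●
●○●●○
●○○○○
○●●●●
1) ○○○○○
●○○○○
●○●○○
●○○○○
○●●○○
2) ○●○○○
○●○○○
●○○○●
●○●○○
○●○○○
3) ●●●○○
○●○○○
●○○○●
●○○○●
●●●○○
4) ○○○○○
○○●○●
○●○○●
○○○●○
○○●●○
5) ○○●○○
●○○●○
●○●○●
○○○●●
○○●●○
6) ○●●○●
●○●●○
●●●○○
●●○○○
○○●○●
7) ○○○○●
○○○○○
○○○●○
○○○●●
○○●○●
8) ○○○●○
○○○○○
○○○●●
○○●○●
●○○○●
9) ○○○○●
○○○●●
○○○●●
○○○○○
●○○○●
10) ○○○○○
●○○○○
○○○●●
●○○●○
●○○○●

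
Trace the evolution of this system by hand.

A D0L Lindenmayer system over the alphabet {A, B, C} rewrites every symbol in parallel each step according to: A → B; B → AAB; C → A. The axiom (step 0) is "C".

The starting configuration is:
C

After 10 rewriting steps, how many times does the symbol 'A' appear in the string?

[0] C
[1] A
[2] B
[3] AAB
[4] BBAAB
[5] AABAABBBAAB
[6] BBAABBBAABAABAABBBAAB
[7] AABAABBBAABAABAABBBAABBBAABBBAABAABAABBBAAB
[8] BBAABBBAABAABAABBBAABBBAABBBAABAABAABBBAABAABAABBBAABAABAABBBAABBBAABBBAABAABAABBBAAB
[9] AABAABBBAABAABAABBBAABBBAABBBAABAABAABBBAABAABAABBBAABAABA…BAABAABAABBBAABAABAABBBAABAABAABBBAABBBAABBBAABAABAABBBAAB  (len 171)
[10] BBAABBBAABAABAABBBAABBBAABBBAABAABAABBBAABAABAABBBAABAABAA…BAABAABAABBBAABAABAABBBAABAABAABBBAABBBAABBBAABAABAABBBAAB  (len 341)

170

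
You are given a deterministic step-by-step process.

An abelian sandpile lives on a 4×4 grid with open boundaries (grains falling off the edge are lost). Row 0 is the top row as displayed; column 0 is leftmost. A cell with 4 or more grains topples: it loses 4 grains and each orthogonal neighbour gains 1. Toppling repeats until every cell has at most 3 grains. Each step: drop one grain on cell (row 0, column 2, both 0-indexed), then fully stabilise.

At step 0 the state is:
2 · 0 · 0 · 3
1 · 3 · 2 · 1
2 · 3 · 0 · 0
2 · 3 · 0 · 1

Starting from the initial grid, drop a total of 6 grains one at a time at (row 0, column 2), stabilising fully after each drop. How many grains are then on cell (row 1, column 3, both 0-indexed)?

2

[0] 2 · 0 · 0 · 3
1 · 3 · 2 · 1
2 · 3 · 0 · 0
2 · 3 · 0 · 1
[1] 2 · 0 · 1 · 3
1 · 3 · 2 · 1
2 · 3 · 0 · 0
2 · 3 · 0 · 1
[2] 2 · 0 · 2 · 3
1 · 3 · 2 · 1
2 · 3 · 0 · 0
2 · 3 · 0 · 1
[3] 2 · 0 · 3 · 3
1 · 3 · 2 · 1
2 · 3 · 0 · 0
2 · 3 · 0 · 1
[4] 2 · 1 · 1 · 0
1 · 3 · 3 · 2
2 · 3 · 0 · 0
2 · 3 · 0 · 1
[5] 2 · 1 · 2 · 0
1 · 3 · 3 · 2
2 · 3 · 0 · 0
2 · 3 · 0 · 1
[6] 2 · 1 · 3 · 0
1 · 3 · 3 · 2
2 · 3 · 0 · 0
2 · 3 · 0 · 1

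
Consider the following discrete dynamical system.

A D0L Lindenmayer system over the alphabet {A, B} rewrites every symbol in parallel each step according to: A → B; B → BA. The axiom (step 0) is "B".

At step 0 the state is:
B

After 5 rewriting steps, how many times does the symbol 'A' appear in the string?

5

t=0: B
t=1: BA
t=2: BAB
t=3: BABBA
t=4: BABBABAB
t=5: BABBABABBABBA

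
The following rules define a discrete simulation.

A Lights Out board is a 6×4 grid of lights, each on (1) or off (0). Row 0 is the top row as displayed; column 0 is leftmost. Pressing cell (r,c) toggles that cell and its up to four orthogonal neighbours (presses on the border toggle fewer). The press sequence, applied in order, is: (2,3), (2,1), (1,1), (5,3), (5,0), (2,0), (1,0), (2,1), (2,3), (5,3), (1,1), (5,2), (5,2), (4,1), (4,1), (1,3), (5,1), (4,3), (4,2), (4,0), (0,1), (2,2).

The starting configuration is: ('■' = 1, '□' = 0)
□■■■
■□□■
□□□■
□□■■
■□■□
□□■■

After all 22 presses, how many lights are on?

gen 0: □■■■
■□□■
□□□■
□□■■
■□■□
□□■■
gen 1: □■■■
■□□□
□□■□
□□■□
■□■□
□□■■
gen 2: □■■■
■■□□
■■□□
□■■□
■□■□
□□■■
gen 3: □□■■
□□■□
■□□□
□■■□
■□■□
□□■■
gen 4: □□■■
□□■□
■□□□
□■■□
■□■■
□□□□
gen 5: □□■■
□□■□
■□□□
□■■□
□□■■
■■□□
gen 6: □□■■
■□■□
□■□□
■■■□
□□■■
■■□□
gen 7: ■□■■
□■■□
■■□□
■■■□
□□■■
■■□□
gen 8: ■□■■
□□■□
□□■□
■□■□
□□■■
■■□□
gen 9: ■□■■
□□■■
□□□■
■□■■
□□■■
■■□□
gen 10: ■□■■
□□■■
□□□■
■□■■
□□■□
■■■■
gen 11: ■■■■
■■□■
□■□■
■□■■
□□■□
■■■■
gen 12: ■■■■
■■□■
□■□■
■□■■
□□□□
■□□□
gen 13: ■■■■
■■□■
□■□■
■□■■
□□■□
■■■■
gen 14: ■■■■
■■□■
□■□■
■■■■
■■□□
■□■■
gen 15: ■■■■
■■□■
□■□■
■□■■
□□■□
■■■■
gen 16: ■■■□
■■■□
□■□□
■□■■
□□■□
■■■■
gen 17: ■■■□
■■■□
□■□□
■□■■
□■■□
□□□■
gen 18: ■■■□
■■■□
□■□□
■□■□
□■□■
□□□□
gen 19: ■■■□
■■■□
□■□□
■□□□
□□■□
□□■□
gen 20: ■■■□
■■■□
□■□□
□□□□
■■■□
■□■□
gen 21: □□□□
■□■□
□■□□
□□□□
■■■□
■□■□
gen 22: □□□□
■□□□
□□■■
□□■□
■■■□
■□■□

9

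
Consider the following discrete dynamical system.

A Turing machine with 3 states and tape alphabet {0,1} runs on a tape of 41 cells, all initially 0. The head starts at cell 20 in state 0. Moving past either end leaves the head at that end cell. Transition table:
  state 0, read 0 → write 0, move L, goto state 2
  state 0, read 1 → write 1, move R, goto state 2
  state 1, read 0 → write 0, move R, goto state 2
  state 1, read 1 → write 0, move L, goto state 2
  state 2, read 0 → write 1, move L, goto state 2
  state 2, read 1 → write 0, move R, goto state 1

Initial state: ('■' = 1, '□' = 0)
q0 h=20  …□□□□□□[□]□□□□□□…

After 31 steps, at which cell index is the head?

0) q0 h=20  …□□□□□□[□]□□□□□□…
1) q2 h=19  …□□□□□□[□]□□□□□□…
2) q2 h=18  …□□□□□□[□]■□□□□□…
3) q2 h=17  …□□□□□□[□]■■□□□□…
4) q2 h=16  …□□□□□□[□]■■■□□□…
5) q2 h=15  …□□□□□□[□]■■■■□□…
6) q2 h=14  …□□□□□□[□]■■■■■□…
7) q2 h=13  …□□□□□□[□]■■■■■■…
8) q2 h=12  …□□□□□□[□]■■■■■■…
9) q2 h=11  …□□□□□□[□]■■■■■■…
10) q2 h=10  …□□□□□□[□]■■■■■■…
11) q2 h= 9  …□□□□□□[□]■■■■■■…
12) q2 h= 8  …□□□□□□[□]■■■■■■…
13) q2 h= 7  …□□□□□□[□]■■■■■■…
14) q2 h= 6  |□□□□□□[□]■■■■■■…
15) q2 h= 5  |□□□□□[□]■■■■■■…
16) q2 h= 4  |□□□□[□]■■■■■■…
17) q2 h= 3  |□□□[□]■■■■■■…
18) q2 h= 2  |□□[□]■■■■■■…
19) q2 h= 1  |□[□]■■■■■■…
20) q2 h= 0  |[□]■■■■■■…
21) q2 h= 0  |[■]■■■■■■…
22) q1 h= 1  |□[■]■■■■■■…
23) q2 h= 0  |[□]□■■■■■…
24) q2 h= 0  |[■]□■■■■■…
25) q1 h= 1  |□[□]■■■■■■…
26) q2 h= 2  |□□[■]■■■■■■…
27) q1 h= 3  |□□□[■]■■■■■■…
28) q2 h= 2  |□□[□]□■■■■■…
29) q2 h= 1  |□[□]■□■■■■…
30) q2 h= 0  |[□]■■□■■■…
31) q2 h= 0  |[■]■■□■■■…

0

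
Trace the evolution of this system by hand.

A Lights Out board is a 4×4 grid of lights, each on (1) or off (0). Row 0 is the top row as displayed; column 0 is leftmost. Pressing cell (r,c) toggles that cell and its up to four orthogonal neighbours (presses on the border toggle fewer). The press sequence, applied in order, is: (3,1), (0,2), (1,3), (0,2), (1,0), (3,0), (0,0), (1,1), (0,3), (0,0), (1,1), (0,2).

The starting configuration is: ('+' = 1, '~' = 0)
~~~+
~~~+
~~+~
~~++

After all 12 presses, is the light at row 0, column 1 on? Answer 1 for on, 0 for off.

t=0: ~~~+
~~~+
~~+~
~~++
t=1: ~~~+
~~~+
~++~
++~+
t=2: ~++~
~~++
~++~
++~+
t=3: ~+++
~~~~
~+++
++~+
t=4: ~~~~
~~+~
~+++
++~+
t=5: +~~~
+++~
++++
++~+
t=6: +~~~
+++~
~+++
~~~+
t=7: ~+~~
~++~
~+++
~~~+
t=8: ~~~~
+~~~
~~++
~~~+
t=9: ~~++
+~~+
~~++
~~~+
t=10: ++++
~~~+
~~++
~~~+
t=11: +~++
++++
~+++
~~~+
t=12: ++~~
++~+
~+++
~~~+

1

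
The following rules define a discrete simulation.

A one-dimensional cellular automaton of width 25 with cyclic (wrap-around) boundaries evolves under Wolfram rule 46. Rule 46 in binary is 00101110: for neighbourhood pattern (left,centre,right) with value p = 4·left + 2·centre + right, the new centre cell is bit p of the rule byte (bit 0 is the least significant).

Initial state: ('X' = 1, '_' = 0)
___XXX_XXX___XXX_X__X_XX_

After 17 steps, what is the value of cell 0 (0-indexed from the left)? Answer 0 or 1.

0) ___XXX_XXX___XXX_X__X_XX_
1) __XX__XX____XX__XX_XXXX__
2) _XX__XX____XX__XX_XX_____
3) XX__XX____XX__XX_XX______
4) X__XX____XX__XX_XX______X
5) __XX____XX__XX_XX______XX
6) _XX____XX__XX_XX______XX_
7) XX____XX__XX_XX______XX__
8) X____XX__XX_XX______XX__X
9) ____XX__XX_XX______XX__XX
10) ___XX__XX_XX______XX__XX_
11) __XX__XX_XX______XX__XX__
12) _XX__XX_XX______XX__XX___
13) XX__XX_XX______XX__XX____
14) X__XX_XX______XX__XX____X
15) __XX_XX______XX__XX____XX
16) _XX_XX______XX__XX____XX_
17) XX_XX______XX__XX____XX__

1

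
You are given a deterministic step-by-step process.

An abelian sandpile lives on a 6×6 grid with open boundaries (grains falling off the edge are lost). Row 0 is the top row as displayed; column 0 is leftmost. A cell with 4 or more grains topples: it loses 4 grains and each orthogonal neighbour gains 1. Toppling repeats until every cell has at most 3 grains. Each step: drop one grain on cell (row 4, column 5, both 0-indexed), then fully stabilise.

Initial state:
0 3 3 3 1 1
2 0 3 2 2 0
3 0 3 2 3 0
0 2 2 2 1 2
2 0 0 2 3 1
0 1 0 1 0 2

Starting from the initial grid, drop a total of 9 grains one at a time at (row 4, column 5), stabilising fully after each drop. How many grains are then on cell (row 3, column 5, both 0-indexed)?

1

step 0: 0 3 3 3 1 1
2 0 3 2 2 0
3 0 3 2 3 0
0 2 2 2 1 2
2 0 0 2 3 1
0 1 0 1 0 2
step 1: 0 3 3 3 1 1
2 0 3 2 2 0
3 0 3 2 3 0
0 2 2 2 1 2
2 0 0 2 3 2
0 1 0 1 0 2
step 2: 0 3 3 3 1 1
2 0 3 2 2 0
3 0 3 2 3 0
0 2 2 2 1 2
2 0 0 2 3 3
0 1 0 1 0 2
step 3: 0 3 3 3 1 1
2 0 3 2 2 0
3 0 3 2 3 0
0 2 2 2 2 3
2 0 0 3 0 1
0 1 0 1 1 3
step 4: 0 3 3 3 1 1
2 0 3 2 2 0
3 0 3 2 3 0
0 2 2 2 2 3
2 0 0 3 0 2
0 1 0 1 1 3
step 5: 0 3 3 3 1 1
2 0 3 2 2 0
3 0 3 2 3 0
0 2 2 2 2 3
2 0 0 3 0 3
0 1 0 1 1 3
step 6: 0 3 3 3 1 1
2 0 3 2 2 0
3 0 3 2 3 1
0 2 2 2 3 0
2 0 0 3 1 2
0 1 0 1 2 0
step 7: 0 3 3 3 1 1
2 0 3 2 2 0
3 0 3 2 3 1
0 2 2 2 3 0
2 0 0 3 1 3
0 1 0 1 2 0
step 8: 0 3 3 3 1 1
2 0 3 2 2 0
3 0 3 2 3 1
0 2 2 2 3 1
2 0 0 3 2 0
0 1 0 1 2 1
step 9: 0 3 3 3 1 1
2 0 3 2 2 0
3 0 3 2 3 1
0 2 2 2 3 1
2 0 0 3 2 1
0 1 0 1 2 1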